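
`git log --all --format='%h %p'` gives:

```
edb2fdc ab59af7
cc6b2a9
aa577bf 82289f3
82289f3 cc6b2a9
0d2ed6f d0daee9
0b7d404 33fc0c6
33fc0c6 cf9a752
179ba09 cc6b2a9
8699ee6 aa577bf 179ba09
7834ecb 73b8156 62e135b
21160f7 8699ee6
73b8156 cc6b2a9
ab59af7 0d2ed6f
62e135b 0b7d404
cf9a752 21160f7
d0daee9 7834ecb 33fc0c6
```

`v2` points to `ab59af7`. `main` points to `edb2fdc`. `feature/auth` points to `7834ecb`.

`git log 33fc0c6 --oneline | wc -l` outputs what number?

8

Walking parent pointers from 33fc0c6: reachable set = {179ba09, 21160f7, 33fc0c6, 82289f3, 8699ee6, aa577bf, cc6b2a9, cf9a752}.
That is 8 commits.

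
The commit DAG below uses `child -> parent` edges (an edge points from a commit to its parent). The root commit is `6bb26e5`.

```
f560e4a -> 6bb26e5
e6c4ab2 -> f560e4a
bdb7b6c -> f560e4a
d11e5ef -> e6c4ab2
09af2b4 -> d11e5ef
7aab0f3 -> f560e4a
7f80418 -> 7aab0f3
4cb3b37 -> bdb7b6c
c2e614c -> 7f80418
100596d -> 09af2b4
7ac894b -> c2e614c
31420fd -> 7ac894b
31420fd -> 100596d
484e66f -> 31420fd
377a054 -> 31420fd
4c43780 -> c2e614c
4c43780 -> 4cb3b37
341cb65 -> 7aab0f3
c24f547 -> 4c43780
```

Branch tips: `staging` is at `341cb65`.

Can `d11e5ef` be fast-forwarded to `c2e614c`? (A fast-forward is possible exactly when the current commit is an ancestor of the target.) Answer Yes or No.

No

A fast-forward from d11e5ef to c2e614c is possible iff d11e5ef is an ancestor of c2e614c.
Ancestors of c2e614c: {6bb26e5, 7aab0f3, 7f80418, c2e614c, f560e4a}.
d11e5ef is not among them, so fast-forward is not possible.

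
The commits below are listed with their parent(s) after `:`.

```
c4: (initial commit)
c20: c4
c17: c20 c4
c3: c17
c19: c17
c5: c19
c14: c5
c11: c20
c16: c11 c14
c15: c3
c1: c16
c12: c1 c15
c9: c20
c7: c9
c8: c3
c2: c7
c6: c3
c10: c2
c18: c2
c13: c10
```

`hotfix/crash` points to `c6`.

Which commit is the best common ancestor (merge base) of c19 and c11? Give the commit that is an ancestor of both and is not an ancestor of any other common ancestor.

Ancestors of c19: {c17, c19, c20, c4}.
Ancestors of c11: {c11, c20, c4}.
Common ancestors: {c20, c4}.
Among these, c20 is not an ancestor of any other common ancestor — it is the merge base.

c20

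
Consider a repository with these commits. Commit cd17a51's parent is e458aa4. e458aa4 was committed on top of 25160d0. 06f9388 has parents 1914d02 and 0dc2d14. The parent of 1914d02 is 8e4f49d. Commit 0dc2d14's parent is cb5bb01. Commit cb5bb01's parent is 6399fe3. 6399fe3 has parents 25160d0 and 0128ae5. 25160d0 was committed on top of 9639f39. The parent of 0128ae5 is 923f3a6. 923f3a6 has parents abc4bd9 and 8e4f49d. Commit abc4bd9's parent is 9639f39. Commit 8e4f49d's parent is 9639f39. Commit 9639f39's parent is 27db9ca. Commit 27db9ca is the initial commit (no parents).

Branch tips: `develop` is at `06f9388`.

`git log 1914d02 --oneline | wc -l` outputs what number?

Walking parent pointers from 1914d02: reachable set = {1914d02, 27db9ca, 8e4f49d, 9639f39}.
That is 4 commits.

4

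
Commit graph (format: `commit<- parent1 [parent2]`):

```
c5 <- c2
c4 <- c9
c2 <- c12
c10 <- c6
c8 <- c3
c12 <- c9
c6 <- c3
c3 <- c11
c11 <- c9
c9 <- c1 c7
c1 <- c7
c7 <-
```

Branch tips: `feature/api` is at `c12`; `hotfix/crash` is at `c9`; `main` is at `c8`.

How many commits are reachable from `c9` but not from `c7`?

2

Reachable from c9: {c1, c7, c9}.
Reachable from c7: {c7}.
In c9's history but not c7's: {c1, c9} — 2 commits.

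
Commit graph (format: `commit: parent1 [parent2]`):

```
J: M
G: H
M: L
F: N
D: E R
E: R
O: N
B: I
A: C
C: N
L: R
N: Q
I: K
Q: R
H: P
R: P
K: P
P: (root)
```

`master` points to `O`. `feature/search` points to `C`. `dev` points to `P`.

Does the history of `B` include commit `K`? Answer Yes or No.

Yes

Ancestors of B (commits reachable by following parents): {B, I, K, P}.
K is in that set, so it is an ancestor of B.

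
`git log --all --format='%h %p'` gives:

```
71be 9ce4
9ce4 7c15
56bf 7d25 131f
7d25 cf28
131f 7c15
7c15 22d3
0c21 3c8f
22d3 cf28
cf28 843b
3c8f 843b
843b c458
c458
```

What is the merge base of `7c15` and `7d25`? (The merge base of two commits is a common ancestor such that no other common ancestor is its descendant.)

Ancestors of 7c15: {22d3, 7c15, 843b, c458, cf28}.
Ancestors of 7d25: {7d25, 843b, c458, cf28}.
Common ancestors: {843b, c458, cf28}.
Among these, cf28 is not an ancestor of any other common ancestor — it is the merge base.

cf28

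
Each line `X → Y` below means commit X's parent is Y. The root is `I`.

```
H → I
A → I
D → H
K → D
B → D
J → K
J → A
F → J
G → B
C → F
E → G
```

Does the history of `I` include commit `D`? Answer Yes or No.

No

Ancestors of I: {I}.
D is not in that set, so it is not an ancestor of I.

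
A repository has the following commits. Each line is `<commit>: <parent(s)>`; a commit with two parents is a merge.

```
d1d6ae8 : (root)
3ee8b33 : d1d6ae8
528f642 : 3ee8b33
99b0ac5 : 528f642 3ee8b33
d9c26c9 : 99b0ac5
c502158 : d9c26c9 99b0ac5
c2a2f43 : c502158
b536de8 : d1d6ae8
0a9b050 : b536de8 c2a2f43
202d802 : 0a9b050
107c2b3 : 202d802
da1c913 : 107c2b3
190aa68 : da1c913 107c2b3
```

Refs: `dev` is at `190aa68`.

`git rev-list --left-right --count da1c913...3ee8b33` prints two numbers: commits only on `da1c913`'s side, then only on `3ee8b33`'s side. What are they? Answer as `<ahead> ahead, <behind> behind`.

10 ahead, 0 behind

Reachable from da1c913: {0a9b050, 107c2b3, 202d802, 3ee8b33, 528f642, 99b0ac5, b536de8, c2a2f43, c502158, d1d6ae8, d9c26c9, da1c913}.
Reachable from 3ee8b33: {3ee8b33, d1d6ae8}.
Only in da1c913's history (ahead): {0a9b050, 107c2b3, 202d802, 528f642, 99b0ac5, b536de8, c2a2f43, c502158, d9c26c9, da1c913} — 10.
Only in 3ee8b33's history (behind): {} — 0.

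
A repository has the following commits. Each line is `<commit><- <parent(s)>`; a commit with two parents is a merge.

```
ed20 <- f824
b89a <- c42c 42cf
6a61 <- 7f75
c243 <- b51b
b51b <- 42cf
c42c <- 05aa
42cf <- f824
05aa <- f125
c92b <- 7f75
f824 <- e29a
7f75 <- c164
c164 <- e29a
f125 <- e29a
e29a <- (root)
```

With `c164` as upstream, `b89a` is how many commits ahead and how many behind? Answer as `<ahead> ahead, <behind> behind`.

6 ahead, 1 behind

Reachable from b89a: {05aa, 42cf, b89a, c42c, e29a, f125, f824}.
Reachable from c164: {c164, e29a}.
Only in b89a's history (ahead): {05aa, 42cf, b89a, c42c, f125, f824} — 6.
Only in c164's history (behind): {c164} — 1.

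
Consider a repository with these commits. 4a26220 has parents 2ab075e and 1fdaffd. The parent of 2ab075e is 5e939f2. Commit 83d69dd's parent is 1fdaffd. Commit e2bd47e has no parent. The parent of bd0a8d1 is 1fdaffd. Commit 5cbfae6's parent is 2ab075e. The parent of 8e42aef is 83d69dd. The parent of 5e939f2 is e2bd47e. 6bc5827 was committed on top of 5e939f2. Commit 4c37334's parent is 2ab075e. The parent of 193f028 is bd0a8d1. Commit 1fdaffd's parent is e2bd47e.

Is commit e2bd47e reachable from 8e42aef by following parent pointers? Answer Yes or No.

Ancestors of 8e42aef (commits reachable by following parents): {1fdaffd, 83d69dd, 8e42aef, e2bd47e}.
e2bd47e is in that set, so it is an ancestor of 8e42aef.

Yes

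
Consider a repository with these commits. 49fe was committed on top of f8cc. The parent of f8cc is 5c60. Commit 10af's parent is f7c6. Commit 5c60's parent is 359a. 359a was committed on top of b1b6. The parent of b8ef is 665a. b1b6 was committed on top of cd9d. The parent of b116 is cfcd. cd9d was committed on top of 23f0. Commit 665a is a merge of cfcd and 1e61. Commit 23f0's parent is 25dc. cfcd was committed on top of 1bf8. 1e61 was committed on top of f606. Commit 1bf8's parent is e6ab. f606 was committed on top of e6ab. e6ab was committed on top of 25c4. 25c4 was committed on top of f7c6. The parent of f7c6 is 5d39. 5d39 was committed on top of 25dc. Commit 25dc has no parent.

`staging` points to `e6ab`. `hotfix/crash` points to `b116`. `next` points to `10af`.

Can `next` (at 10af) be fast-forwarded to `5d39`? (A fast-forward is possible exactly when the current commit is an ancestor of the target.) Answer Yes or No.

A fast-forward from 10af to 5d39 is possible iff 10af is an ancestor of 5d39.
Ancestors of 5d39: {25dc, 5d39}.
10af is not among them, so fast-forward is not possible.

No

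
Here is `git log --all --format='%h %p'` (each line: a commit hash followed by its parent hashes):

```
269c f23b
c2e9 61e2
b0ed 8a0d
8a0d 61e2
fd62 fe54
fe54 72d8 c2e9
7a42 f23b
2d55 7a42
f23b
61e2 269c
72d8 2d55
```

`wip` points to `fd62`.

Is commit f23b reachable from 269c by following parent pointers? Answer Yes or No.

Yes

Ancestors of 269c (commits reachable by following parents): {269c, f23b}.
f23b is in that set, so it is an ancestor of 269c.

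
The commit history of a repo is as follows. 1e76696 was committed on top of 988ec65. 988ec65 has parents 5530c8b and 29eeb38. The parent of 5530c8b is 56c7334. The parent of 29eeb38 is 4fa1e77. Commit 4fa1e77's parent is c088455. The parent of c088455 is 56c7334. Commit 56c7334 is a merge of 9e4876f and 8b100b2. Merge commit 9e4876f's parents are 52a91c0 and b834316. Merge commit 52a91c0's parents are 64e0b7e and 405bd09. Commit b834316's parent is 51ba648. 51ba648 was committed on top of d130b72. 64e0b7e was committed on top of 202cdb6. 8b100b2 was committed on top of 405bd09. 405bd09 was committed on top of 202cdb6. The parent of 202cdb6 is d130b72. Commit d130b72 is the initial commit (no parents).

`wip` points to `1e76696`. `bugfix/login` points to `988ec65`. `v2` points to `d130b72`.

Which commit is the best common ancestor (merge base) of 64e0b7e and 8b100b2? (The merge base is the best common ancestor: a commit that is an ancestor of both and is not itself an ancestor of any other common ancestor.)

202cdb6

Ancestors of 64e0b7e: {202cdb6, 64e0b7e, d130b72}.
Ancestors of 8b100b2: {202cdb6, 405bd09, 8b100b2, d130b72}.
Common ancestors: {202cdb6, d130b72}.
Among these, 202cdb6 is not an ancestor of any other common ancestor — it is the merge base.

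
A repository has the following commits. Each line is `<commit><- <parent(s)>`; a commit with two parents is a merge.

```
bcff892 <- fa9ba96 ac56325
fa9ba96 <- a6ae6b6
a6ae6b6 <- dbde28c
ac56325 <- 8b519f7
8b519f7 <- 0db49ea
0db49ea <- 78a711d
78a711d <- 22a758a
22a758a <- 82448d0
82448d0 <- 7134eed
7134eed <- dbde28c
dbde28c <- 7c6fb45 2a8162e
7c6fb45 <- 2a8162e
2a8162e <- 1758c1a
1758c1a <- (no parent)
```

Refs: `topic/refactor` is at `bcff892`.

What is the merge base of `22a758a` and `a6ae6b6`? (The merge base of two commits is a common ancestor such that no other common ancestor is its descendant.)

dbde28c

Ancestors of 22a758a: {1758c1a, 22a758a, 2a8162e, 7134eed, 7c6fb45, 82448d0, dbde28c}.
Ancestors of a6ae6b6: {1758c1a, 2a8162e, 7c6fb45, a6ae6b6, dbde28c}.
Common ancestors: {1758c1a, 2a8162e, 7c6fb45, dbde28c}.
Among these, dbde28c is not an ancestor of any other common ancestor — it is the merge base.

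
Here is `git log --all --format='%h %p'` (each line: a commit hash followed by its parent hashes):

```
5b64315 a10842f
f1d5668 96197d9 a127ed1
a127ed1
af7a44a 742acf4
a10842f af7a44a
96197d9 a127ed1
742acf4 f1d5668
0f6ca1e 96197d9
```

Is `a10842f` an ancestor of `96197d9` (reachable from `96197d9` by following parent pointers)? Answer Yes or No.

Ancestors of 96197d9: {96197d9, a127ed1}.
a10842f is not in that set, so it is not an ancestor of 96197d9.

No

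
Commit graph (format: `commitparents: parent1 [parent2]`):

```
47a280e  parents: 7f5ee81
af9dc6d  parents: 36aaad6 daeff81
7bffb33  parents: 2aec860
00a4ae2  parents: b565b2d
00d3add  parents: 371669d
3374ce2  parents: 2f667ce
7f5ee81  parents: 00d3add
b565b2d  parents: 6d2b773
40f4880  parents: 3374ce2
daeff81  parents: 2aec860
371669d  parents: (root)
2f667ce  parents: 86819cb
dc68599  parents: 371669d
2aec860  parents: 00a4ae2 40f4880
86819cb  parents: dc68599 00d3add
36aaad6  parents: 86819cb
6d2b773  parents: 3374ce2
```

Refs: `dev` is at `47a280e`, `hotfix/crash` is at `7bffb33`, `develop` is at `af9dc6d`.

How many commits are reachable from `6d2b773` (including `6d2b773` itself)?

7

Walking parent pointers from 6d2b773: reachable set = {00d3add, 2f667ce, 3374ce2, 371669d, 6d2b773, 86819cb, dc68599}.
That is 7 commits.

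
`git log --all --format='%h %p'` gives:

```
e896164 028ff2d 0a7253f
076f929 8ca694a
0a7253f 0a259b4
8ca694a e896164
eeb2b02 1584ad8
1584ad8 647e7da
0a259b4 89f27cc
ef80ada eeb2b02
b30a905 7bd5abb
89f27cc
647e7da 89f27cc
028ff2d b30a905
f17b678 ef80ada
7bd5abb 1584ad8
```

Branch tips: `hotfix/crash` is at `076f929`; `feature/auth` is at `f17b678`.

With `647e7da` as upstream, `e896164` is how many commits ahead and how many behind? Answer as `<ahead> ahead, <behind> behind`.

Reachable from e896164: {028ff2d, 0a259b4, 0a7253f, 1584ad8, 647e7da, 7bd5abb, 89f27cc, b30a905, e896164}.
Reachable from 647e7da: {647e7da, 89f27cc}.
Only in e896164's history (ahead): {028ff2d, 0a259b4, 0a7253f, 1584ad8, 7bd5abb, b30a905, e896164} — 7.
Only in 647e7da's history (behind): {} — 0.

7 ahead, 0 behind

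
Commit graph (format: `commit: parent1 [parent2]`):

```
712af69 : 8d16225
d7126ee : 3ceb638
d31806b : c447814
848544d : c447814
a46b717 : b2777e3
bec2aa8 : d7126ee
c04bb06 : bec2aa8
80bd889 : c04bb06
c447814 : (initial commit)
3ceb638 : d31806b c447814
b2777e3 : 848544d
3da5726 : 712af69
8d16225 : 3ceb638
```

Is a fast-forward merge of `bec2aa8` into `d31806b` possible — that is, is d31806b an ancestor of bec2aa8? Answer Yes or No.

Yes

A fast-forward from d31806b to bec2aa8 is possible iff d31806b is an ancestor of bec2aa8.
Ancestors of bec2aa8: {3ceb638, bec2aa8, c447814, d31806b, d7126ee}.
d31806b is among them, so fast-forward is possible.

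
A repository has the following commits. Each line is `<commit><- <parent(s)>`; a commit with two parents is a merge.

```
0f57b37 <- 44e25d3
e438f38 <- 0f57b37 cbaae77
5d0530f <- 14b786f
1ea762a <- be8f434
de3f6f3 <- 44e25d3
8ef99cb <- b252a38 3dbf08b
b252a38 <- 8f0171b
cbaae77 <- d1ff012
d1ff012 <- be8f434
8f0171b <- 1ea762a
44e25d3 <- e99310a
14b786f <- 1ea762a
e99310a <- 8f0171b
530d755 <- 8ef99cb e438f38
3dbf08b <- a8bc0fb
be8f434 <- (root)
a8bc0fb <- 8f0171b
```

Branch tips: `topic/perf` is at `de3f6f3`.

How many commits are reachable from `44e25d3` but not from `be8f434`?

4

Reachable from 44e25d3: {1ea762a, 44e25d3, 8f0171b, be8f434, e99310a}.
Reachable from be8f434: {be8f434}.
In 44e25d3's history but not be8f434's: {1ea762a, 44e25d3, 8f0171b, e99310a} — 4 commits.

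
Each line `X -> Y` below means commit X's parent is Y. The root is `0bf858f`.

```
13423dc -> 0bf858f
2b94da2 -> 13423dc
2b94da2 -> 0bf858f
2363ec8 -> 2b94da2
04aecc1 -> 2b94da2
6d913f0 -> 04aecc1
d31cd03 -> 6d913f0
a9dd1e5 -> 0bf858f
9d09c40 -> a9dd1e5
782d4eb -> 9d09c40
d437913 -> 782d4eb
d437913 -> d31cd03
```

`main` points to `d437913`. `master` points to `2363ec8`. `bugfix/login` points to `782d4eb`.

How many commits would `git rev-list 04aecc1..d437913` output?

Reachable from d437913: {04aecc1, 0bf858f, 13423dc, 2b94da2, 6d913f0, 782d4eb, 9d09c40, a9dd1e5, d31cd03, d437913}.
Reachable from 04aecc1: {04aecc1, 0bf858f, 13423dc, 2b94da2}.
In d437913's history but not 04aecc1's: {6d913f0, 782d4eb, 9d09c40, a9dd1e5, d31cd03, d437913} — 6 commits.

6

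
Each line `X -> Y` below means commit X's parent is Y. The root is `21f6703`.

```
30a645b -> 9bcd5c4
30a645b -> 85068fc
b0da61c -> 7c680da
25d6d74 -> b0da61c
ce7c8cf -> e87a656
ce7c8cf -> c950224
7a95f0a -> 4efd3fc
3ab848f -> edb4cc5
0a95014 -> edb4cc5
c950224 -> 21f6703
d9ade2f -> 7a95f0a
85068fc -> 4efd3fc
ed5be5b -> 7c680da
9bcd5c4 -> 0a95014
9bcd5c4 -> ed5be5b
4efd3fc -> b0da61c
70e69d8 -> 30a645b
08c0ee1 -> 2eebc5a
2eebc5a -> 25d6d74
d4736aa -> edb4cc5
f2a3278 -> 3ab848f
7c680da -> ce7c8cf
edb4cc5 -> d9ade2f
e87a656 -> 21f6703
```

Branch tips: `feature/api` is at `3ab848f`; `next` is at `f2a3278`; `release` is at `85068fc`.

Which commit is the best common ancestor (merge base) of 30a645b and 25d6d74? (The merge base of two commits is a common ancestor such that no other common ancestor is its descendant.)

Ancestors of 30a645b: {0a95014, 21f6703, 30a645b, 4efd3fc, 7a95f0a, 7c680da, 85068fc, 9bcd5c4, b0da61c, c950224, ce7c8cf, d9ade2f, e87a656, ed5be5b, edb4cc5}.
Ancestors of 25d6d74: {21f6703, 25d6d74, 7c680da, b0da61c, c950224, ce7c8cf, e87a656}.
Common ancestors: {21f6703, 7c680da, b0da61c, c950224, ce7c8cf, e87a656}.
Among these, b0da61c is not an ancestor of any other common ancestor — it is the merge base.

b0da61c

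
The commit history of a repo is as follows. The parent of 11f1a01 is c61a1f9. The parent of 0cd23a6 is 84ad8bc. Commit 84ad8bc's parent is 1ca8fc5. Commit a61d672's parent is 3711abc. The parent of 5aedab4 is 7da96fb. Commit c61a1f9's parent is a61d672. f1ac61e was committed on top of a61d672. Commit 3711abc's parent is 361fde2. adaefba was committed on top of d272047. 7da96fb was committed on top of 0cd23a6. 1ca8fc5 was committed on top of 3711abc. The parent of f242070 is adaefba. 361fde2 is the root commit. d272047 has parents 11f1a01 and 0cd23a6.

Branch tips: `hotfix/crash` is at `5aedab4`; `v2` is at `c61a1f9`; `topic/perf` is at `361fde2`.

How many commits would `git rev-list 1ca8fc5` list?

3

Walking parent pointers from 1ca8fc5: reachable set = {1ca8fc5, 361fde2, 3711abc}.
That is 3 commits.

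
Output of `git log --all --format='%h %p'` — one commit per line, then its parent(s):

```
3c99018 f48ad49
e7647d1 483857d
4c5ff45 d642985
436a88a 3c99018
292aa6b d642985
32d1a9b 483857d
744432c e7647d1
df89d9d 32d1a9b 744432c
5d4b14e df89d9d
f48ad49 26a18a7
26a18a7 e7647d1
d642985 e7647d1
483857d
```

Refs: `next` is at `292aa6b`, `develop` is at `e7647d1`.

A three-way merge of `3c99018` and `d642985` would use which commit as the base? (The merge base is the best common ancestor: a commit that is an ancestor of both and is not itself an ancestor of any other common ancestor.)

Ancestors of 3c99018: {26a18a7, 3c99018, 483857d, e7647d1, f48ad49}.
Ancestors of d642985: {483857d, d642985, e7647d1}.
Common ancestors: {483857d, e7647d1}.
Among these, e7647d1 is not an ancestor of any other common ancestor — it is the merge base.

e7647d1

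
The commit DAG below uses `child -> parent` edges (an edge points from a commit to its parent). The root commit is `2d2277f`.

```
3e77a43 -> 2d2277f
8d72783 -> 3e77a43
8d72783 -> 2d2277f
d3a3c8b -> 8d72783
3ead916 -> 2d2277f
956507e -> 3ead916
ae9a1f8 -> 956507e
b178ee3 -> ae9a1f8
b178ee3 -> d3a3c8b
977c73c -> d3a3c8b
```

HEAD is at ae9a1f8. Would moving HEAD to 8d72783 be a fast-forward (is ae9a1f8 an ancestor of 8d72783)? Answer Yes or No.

No

A fast-forward from ae9a1f8 to 8d72783 is possible iff ae9a1f8 is an ancestor of 8d72783.
Ancestors of 8d72783: {2d2277f, 3e77a43, 8d72783}.
ae9a1f8 is not among them, so fast-forward is not possible.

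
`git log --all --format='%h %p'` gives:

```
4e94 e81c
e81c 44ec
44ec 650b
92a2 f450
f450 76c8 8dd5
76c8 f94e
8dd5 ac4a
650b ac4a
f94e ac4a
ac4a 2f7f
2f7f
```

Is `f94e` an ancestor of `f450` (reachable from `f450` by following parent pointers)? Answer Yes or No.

Yes

Ancestors of f450 (commits reachable by following parents): {2f7f, 76c8, 8dd5, ac4a, f450, f94e}.
f94e is in that set, so it is an ancestor of f450.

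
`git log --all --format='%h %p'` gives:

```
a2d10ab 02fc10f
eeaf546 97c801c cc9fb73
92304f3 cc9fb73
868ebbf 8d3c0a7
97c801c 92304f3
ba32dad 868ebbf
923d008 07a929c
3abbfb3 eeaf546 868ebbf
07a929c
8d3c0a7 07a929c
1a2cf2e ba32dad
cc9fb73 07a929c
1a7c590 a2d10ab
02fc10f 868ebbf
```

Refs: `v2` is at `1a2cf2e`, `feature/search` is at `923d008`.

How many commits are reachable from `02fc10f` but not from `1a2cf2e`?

Reachable from 02fc10f: {02fc10f, 07a929c, 868ebbf, 8d3c0a7}.
Reachable from 1a2cf2e: {07a929c, 1a2cf2e, 868ebbf, 8d3c0a7, ba32dad}.
In 02fc10f's history but not 1a2cf2e's: {02fc10f} — 1 commit.

1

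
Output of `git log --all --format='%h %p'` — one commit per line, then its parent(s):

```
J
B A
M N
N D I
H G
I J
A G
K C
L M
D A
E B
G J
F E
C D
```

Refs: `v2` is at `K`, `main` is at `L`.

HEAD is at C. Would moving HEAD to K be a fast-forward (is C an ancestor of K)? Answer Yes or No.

A fast-forward from C to K is possible iff C is an ancestor of K.
Ancestors of K: {A, C, D, G, J, K}.
C is among them, so fast-forward is possible.

Yes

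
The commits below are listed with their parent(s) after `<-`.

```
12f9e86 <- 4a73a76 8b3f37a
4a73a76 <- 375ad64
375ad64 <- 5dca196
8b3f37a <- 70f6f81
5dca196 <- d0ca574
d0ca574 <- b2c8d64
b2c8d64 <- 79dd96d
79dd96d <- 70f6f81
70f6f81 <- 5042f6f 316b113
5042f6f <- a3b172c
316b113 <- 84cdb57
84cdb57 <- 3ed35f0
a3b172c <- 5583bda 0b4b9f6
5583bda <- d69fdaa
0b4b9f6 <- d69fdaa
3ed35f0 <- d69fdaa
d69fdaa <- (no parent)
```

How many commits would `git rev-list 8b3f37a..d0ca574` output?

3

Reachable from d0ca574: {0b4b9f6, 316b113, 3ed35f0, 5042f6f, 5583bda, 70f6f81, 79dd96d, 84cdb57, a3b172c, b2c8d64, d0ca574, d69fdaa}.
Reachable from 8b3f37a: {0b4b9f6, 316b113, 3ed35f0, 5042f6f, 5583bda, 70f6f81, 84cdb57, 8b3f37a, a3b172c, d69fdaa}.
In d0ca574's history but not 8b3f37a's: {79dd96d, b2c8d64, d0ca574} — 3 commits.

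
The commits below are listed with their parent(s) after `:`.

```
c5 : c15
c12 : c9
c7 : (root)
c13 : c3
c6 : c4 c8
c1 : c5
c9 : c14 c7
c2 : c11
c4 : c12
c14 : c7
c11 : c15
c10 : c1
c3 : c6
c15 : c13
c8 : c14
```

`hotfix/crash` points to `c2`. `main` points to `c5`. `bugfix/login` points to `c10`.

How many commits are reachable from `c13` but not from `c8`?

Reachable from c13: {c12, c13, c14, c3, c4, c6, c7, c8, c9}.
Reachable from c8: {c14, c7, c8}.
In c13's history but not c8's: {c12, c13, c3, c4, c6, c9} — 6 commits.

6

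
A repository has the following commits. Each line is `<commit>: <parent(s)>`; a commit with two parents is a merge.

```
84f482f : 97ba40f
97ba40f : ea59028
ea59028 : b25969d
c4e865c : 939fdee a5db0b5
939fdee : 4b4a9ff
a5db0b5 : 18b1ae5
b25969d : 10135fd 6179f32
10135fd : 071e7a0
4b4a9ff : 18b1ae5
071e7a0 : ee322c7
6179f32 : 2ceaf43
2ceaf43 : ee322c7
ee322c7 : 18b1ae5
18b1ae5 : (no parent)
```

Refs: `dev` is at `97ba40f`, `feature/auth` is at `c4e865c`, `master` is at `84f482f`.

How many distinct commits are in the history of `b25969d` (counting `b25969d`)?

Walking parent pointers from b25969d: reachable set = {071e7a0, 10135fd, 18b1ae5, 2ceaf43, 6179f32, b25969d, ee322c7}.
That is 7 commits.

7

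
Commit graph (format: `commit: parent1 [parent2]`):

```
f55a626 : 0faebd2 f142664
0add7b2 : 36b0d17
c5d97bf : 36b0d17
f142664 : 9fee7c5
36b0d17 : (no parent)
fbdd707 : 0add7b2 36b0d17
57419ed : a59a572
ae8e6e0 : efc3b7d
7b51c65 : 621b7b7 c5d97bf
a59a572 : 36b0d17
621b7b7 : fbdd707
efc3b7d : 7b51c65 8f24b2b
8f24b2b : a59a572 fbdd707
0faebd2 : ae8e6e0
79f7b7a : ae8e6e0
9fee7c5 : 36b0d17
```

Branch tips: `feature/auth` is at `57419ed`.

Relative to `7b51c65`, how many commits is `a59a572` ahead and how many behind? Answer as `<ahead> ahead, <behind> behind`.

Reachable from a59a572: {36b0d17, a59a572}.
Reachable from 7b51c65: {0add7b2, 36b0d17, 621b7b7, 7b51c65, c5d97bf, fbdd707}.
Only in a59a572's history (ahead): {a59a572} — 1.
Only in 7b51c65's history (behind): {0add7b2, 621b7b7, 7b51c65, c5d97bf, fbdd707} — 5.

1 ahead, 5 behind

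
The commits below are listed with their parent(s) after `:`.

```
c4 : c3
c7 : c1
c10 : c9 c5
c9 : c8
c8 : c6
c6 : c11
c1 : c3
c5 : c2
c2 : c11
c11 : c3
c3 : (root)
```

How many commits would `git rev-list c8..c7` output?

Reachable from c7: {c1, c3, c7}.
Reachable from c8: {c11, c3, c6, c8}.
In c7's history but not c8's: {c1, c7} — 2 commits.

2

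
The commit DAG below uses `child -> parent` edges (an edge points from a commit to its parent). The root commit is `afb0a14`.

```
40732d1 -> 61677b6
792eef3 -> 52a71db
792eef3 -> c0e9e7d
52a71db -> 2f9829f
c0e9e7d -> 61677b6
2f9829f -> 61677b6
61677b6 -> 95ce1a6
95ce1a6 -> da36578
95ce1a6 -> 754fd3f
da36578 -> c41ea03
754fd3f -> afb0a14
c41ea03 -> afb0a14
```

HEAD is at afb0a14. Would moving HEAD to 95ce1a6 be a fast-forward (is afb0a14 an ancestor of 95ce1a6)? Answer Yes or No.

A fast-forward from afb0a14 to 95ce1a6 is possible iff afb0a14 is an ancestor of 95ce1a6.
Ancestors of 95ce1a6: {754fd3f, 95ce1a6, afb0a14, c41ea03, da36578}.
afb0a14 is among them, so fast-forward is possible.

Yes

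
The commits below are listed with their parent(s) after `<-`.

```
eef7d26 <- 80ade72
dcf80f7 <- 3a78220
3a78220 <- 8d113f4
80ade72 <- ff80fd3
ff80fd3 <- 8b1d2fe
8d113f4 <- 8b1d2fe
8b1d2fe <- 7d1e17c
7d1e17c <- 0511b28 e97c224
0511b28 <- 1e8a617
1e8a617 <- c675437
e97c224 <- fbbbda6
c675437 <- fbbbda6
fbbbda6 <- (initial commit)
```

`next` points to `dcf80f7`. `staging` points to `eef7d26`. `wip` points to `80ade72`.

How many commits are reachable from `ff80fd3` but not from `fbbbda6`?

Reachable from ff80fd3: {0511b28, 1e8a617, 7d1e17c, 8b1d2fe, c675437, e97c224, fbbbda6, ff80fd3}.
Reachable from fbbbda6: {fbbbda6}.
In ff80fd3's history but not fbbbda6's: {0511b28, 1e8a617, 7d1e17c, 8b1d2fe, c675437, e97c224, ff80fd3} — 7 commits.

7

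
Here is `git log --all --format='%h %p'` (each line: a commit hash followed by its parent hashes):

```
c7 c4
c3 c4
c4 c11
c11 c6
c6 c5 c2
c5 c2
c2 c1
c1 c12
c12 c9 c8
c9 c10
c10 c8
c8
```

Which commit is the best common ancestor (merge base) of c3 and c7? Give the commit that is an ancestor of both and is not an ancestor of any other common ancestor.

Ancestors of c3: {c1, c10, c11, c12, c2, c3, c4, c5, c6, c8, c9}.
Ancestors of c7: {c1, c10, c11, c12, c2, c4, c5, c6, c7, c8, c9}.
Common ancestors: {c1, c10, c11, c12, c2, c4, c5, c6, c8, c9}.
Among these, c4 is not an ancestor of any other common ancestor — it is the merge base.

c4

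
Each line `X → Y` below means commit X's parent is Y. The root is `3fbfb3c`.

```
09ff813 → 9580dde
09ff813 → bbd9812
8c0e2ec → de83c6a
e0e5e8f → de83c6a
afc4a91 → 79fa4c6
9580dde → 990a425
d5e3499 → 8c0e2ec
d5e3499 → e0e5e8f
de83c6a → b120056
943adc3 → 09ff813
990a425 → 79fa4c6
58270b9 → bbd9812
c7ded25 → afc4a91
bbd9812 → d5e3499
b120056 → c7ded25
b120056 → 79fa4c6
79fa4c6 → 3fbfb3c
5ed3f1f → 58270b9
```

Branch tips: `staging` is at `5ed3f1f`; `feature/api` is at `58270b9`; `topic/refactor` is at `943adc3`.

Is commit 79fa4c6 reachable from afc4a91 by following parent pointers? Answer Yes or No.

Yes

Ancestors of afc4a91 (commits reachable by following parents): {3fbfb3c, 79fa4c6, afc4a91}.
79fa4c6 is in that set, so it is an ancestor of afc4a91.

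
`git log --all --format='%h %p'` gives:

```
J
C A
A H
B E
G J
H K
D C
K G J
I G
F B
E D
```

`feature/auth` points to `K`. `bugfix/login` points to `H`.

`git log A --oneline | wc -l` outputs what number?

5

Walking parent pointers from A: reachable set = {A, G, H, J, K}.
That is 5 commits.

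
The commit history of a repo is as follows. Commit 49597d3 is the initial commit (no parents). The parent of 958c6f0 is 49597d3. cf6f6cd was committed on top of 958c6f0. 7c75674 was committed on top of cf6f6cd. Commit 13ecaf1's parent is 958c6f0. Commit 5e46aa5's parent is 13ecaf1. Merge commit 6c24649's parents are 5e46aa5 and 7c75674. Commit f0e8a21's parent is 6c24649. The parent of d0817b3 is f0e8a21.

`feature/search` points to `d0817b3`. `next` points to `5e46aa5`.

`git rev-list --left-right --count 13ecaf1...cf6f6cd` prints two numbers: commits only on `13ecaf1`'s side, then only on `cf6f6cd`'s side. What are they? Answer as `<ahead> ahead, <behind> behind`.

Reachable from 13ecaf1: {13ecaf1, 49597d3, 958c6f0}.
Reachable from cf6f6cd: {49597d3, 958c6f0, cf6f6cd}.
Only in 13ecaf1's history (ahead): {13ecaf1} — 1.
Only in cf6f6cd's history (behind): {cf6f6cd} — 1.

1 ahead, 1 behind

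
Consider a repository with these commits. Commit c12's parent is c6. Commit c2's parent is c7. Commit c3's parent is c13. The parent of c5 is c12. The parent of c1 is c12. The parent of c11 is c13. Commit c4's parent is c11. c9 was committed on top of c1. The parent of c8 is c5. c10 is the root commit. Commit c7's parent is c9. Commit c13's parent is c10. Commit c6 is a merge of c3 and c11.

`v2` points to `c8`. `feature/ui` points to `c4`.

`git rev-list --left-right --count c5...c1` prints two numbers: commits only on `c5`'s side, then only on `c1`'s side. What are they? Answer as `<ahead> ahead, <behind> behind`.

1 ahead, 1 behind

Reachable from c5: {c10, c11, c12, c13, c3, c5, c6}.
Reachable from c1: {c1, c10, c11, c12, c13, c3, c6}.
Only in c5's history (ahead): {c5} — 1.
Only in c1's history (behind): {c1} — 1.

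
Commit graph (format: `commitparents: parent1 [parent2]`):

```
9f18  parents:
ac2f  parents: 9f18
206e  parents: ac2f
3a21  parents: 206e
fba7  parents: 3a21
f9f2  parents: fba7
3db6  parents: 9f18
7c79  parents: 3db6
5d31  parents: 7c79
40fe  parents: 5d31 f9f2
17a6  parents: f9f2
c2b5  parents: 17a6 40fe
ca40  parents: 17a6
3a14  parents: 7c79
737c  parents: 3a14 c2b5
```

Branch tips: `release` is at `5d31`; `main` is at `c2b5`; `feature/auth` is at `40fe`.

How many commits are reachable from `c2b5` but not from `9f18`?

Reachable from c2b5: {17a6, 206e, 3a21, 3db6, 40fe, 5d31, 7c79, 9f18, ac2f, c2b5, f9f2, fba7}.
Reachable from 9f18: {9f18}.
In c2b5's history but not 9f18's: {17a6, 206e, 3a21, 3db6, 40fe, 5d31, 7c79, ac2f, c2b5, f9f2, fba7} — 11 commits.

11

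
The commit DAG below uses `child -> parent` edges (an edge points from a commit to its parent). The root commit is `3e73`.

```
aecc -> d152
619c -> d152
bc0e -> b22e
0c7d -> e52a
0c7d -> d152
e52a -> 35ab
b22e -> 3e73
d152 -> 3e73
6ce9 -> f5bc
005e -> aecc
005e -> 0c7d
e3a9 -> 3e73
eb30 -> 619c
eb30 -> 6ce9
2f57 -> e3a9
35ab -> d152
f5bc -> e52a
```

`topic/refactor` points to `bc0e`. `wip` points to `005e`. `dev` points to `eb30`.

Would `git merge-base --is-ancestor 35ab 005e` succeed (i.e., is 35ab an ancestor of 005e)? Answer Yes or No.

Yes

Ancestors of 005e (commits reachable by following parents): {005e, 0c7d, 35ab, 3e73, aecc, d152, e52a}.
35ab is in that set, so it is an ancestor of 005e.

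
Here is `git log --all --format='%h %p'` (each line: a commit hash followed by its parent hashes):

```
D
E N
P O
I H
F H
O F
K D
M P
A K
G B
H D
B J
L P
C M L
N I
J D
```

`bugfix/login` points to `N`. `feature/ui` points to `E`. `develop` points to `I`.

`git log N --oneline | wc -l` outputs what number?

Walking parent pointers from N: reachable set = {D, H, I, N}.
That is 4 commits.

4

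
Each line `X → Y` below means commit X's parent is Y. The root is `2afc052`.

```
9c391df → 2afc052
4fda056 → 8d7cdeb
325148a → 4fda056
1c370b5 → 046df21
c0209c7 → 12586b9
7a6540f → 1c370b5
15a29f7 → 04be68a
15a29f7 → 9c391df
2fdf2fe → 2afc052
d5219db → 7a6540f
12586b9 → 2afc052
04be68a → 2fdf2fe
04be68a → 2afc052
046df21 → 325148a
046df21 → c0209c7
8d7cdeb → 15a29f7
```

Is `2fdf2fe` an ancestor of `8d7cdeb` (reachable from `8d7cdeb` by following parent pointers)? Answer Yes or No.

Ancestors of 8d7cdeb (commits reachable by following parents): {04be68a, 15a29f7, 2afc052, 2fdf2fe, 8d7cdeb, 9c391df}.
2fdf2fe is in that set, so it is an ancestor of 8d7cdeb.

Yes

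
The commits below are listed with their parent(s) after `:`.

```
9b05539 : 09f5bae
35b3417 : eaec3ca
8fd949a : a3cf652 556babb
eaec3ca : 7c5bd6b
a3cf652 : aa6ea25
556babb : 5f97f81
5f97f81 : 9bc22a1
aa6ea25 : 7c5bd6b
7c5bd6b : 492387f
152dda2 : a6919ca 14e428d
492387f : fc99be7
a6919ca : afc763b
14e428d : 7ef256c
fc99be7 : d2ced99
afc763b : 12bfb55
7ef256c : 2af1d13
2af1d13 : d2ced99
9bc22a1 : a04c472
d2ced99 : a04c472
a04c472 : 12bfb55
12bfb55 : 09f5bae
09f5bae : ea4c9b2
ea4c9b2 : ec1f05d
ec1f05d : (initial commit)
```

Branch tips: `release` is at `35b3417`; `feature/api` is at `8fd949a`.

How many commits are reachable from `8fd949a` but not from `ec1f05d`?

Reachable from 8fd949a: {09f5bae, 12bfb55, 492387f, 556babb, 5f97f81, 7c5bd6b, 8fd949a, 9bc22a1, a04c472, a3cf652, aa6ea25, d2ced99, ea4c9b2, ec1f05d, fc99be7}.
Reachable from ec1f05d: {ec1f05d}.
In 8fd949a's history but not ec1f05d's: {09f5bae, 12bfb55, 492387f, 556babb, 5f97f81, 7c5bd6b, 8fd949a, 9bc22a1, a04c472, a3cf652, aa6ea25, d2ced99, ea4c9b2, fc99be7} — 14 commits.

14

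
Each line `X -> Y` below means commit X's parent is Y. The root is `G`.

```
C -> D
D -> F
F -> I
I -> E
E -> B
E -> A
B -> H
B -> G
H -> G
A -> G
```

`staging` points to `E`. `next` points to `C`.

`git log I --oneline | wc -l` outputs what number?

Walking parent pointers from I: reachable set = {A, B, E, G, H, I}.
That is 6 commits.

6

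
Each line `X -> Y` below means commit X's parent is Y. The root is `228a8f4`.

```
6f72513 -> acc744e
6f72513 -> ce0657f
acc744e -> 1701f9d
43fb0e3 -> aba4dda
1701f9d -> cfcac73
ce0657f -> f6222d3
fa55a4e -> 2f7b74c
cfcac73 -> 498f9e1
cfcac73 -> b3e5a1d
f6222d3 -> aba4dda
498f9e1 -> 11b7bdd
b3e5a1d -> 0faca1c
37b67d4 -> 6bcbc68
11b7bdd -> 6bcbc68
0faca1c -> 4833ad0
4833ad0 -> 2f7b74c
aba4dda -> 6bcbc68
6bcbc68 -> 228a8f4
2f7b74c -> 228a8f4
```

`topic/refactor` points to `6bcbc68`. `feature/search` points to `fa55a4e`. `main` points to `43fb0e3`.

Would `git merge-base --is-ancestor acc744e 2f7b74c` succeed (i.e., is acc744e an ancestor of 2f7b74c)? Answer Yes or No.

Ancestors of 2f7b74c: {228a8f4, 2f7b74c}.
acc744e is not in that set, so it is not an ancestor of 2f7b74c.

No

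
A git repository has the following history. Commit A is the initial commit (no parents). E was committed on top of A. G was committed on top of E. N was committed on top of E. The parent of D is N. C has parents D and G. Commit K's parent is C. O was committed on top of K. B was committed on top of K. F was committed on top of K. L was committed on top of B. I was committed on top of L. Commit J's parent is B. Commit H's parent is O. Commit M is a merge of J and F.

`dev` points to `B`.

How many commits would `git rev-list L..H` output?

Reachable from H: {A, C, D, E, G, H, K, N, O}.
Reachable from L: {A, B, C, D, E, G, K, L, N}.
In H's history but not L's: {H, O} — 2 commits.

2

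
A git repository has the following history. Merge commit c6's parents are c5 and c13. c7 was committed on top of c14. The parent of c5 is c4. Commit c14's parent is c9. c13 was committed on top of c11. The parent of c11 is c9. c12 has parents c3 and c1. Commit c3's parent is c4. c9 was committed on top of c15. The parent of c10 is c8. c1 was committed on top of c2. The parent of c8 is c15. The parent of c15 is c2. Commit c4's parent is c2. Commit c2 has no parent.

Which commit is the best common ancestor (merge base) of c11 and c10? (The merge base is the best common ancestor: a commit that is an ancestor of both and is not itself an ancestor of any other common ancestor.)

c15

Ancestors of c11: {c11, c15, c2, c9}.
Ancestors of c10: {c10, c15, c2, c8}.
Common ancestors: {c15, c2}.
Among these, c15 is not an ancestor of any other common ancestor — it is the merge base.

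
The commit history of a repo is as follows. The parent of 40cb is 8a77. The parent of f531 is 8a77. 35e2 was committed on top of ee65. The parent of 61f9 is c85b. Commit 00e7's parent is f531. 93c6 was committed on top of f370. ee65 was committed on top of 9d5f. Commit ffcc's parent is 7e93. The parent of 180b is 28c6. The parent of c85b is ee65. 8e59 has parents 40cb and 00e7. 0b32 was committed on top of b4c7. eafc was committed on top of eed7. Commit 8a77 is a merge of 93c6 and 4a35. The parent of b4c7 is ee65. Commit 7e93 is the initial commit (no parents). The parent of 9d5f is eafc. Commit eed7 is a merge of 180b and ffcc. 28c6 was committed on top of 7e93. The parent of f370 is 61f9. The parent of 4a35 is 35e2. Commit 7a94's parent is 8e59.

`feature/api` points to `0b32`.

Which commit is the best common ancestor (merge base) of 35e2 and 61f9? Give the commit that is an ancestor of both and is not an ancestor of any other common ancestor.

Ancestors of 35e2: {180b, 28c6, 35e2, 7e93, 9d5f, eafc, ee65, eed7, ffcc}.
Ancestors of 61f9: {180b, 28c6, 61f9, 7e93, 9d5f, c85b, eafc, ee65, eed7, ffcc}.
Common ancestors: {180b, 28c6, 7e93, 9d5f, eafc, ee65, eed7, ffcc}.
Among these, ee65 is not an ancestor of any other common ancestor — it is the merge base.

ee65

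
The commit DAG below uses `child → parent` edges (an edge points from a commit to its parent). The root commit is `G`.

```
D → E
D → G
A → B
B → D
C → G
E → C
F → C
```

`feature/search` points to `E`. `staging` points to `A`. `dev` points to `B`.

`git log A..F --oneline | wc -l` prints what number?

1

Reachable from F: {C, F, G}.
Reachable from A: {A, B, C, D, E, G}.
In F's history but not A's: {F} — 1 commit.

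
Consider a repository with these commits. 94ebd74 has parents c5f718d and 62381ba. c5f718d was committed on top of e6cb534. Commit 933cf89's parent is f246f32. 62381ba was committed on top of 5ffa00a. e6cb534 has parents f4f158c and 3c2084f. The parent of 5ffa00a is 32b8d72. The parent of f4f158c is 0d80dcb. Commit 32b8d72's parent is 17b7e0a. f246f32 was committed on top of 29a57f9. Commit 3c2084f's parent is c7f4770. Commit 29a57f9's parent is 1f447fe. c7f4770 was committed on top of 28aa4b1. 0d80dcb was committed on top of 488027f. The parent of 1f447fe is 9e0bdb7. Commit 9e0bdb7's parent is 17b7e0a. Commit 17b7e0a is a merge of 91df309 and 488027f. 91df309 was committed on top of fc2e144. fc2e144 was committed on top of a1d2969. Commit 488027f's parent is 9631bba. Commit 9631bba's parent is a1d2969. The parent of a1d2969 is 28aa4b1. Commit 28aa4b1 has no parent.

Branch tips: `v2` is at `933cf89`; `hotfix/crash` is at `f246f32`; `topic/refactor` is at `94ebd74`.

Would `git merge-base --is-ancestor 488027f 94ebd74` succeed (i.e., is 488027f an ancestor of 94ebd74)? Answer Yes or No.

Yes

Ancestors of 94ebd74 (commits reachable by following parents): {0d80dcb, 17b7e0a, 28aa4b1, 32b8d72, 3c2084f, 488027f, 5ffa00a, 62381ba, 91df309, 94ebd74, 9631bba, a1d2969, c5f718d, c7f4770, e6cb534, f4f158c, fc2e144}.
488027f is in that set, so it is an ancestor of 94ebd74.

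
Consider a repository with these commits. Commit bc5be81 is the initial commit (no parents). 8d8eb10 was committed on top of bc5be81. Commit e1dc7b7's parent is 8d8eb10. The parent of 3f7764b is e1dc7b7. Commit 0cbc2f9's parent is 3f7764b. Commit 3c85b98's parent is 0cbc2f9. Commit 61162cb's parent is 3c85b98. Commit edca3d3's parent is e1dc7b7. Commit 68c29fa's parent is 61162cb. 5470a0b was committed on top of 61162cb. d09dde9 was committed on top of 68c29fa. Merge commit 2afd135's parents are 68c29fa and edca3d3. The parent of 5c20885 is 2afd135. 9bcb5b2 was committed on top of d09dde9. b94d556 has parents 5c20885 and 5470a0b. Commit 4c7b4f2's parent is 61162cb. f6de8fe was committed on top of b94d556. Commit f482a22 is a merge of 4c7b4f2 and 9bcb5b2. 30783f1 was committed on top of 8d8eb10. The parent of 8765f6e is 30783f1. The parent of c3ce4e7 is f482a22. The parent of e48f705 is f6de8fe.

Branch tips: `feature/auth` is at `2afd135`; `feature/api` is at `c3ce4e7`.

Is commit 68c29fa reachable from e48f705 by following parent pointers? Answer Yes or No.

Ancestors of e48f705 (commits reachable by following parents): {0cbc2f9, 2afd135, 3c85b98, 3f7764b, 5470a0b, 5c20885, 61162cb, 68c29fa, 8d8eb10, b94d556, bc5be81, e1dc7b7, e48f705, edca3d3, f6de8fe}.
68c29fa is in that set, so it is an ancestor of e48f705.

Yes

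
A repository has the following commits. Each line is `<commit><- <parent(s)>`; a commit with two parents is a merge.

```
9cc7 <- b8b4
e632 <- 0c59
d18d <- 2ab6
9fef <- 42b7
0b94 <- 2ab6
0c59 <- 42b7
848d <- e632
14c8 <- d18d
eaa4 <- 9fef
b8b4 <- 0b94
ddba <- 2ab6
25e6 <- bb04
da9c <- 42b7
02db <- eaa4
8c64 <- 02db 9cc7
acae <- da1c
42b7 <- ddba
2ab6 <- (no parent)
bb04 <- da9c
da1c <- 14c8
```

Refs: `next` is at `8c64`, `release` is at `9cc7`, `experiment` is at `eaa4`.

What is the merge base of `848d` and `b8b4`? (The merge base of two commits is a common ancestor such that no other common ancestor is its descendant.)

Ancestors of 848d: {0c59, 2ab6, 42b7, 848d, ddba, e632}.
Ancestors of b8b4: {0b94, 2ab6, b8b4}.
Common ancestors: {2ab6}.
The only common ancestor is 2ab6, so it is the merge base.

2ab6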